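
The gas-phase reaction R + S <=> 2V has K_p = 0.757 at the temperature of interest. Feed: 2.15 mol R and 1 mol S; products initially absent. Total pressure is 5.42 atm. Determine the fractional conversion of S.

X = 0.430

Take 1 mol S as basis and let X be its fractional conversion, so ξ = X.
Moles: n_R = 2.15 − X; n_S = 1 − X; n_V = 2X.
Total moles n_T = 3.15 (Δν = 0, constant).
y_i = n_i/n_T, p_i = y_i·P. K_p = p_V^2 / (p_R p_S).
Substituting and setting equal to 0.757 gives a polynomial in X; the root in (0,1) is X = 0.430.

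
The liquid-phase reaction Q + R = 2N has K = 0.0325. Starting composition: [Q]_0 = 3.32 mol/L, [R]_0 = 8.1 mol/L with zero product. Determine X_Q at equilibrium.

X = 0.128

Let X = conversion of Q; extent ξ = 3.32·X mol/L.
Concentrations: [Q] = 3.32 − 3.32X; [R] = 8.1 − 3.32X; [N] = 6.64X.
K = [N]^2 / ([Q] [R]).
Solving K = 0.0325 for X ∈ (0,1): X = 0.128.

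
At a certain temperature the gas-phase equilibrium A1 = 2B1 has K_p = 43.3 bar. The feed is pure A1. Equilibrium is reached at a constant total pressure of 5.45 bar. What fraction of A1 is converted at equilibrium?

X = 0.816

Take 1 mol A1 as basis and let X be its fractional conversion, so ξ = X.
Species balance: n_A1 = 1 − X; n_B1 = 2X.
n_T = Σnᵢ = 1 + X.
With p_i = (n_i/n_T)P, K_p = p_B1^2 / (p_A1).
Setting this equal to 43.3 bar and taking the physical root (0 < X < 1) gives X = 0.816.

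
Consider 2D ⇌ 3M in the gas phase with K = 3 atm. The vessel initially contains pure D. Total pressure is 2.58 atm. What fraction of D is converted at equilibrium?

X = 0.485

Take 1 mol D as basis and let X be its fractional conversion, so ξ = 0.5X.
Mole table: n_D = 1 − X; n_M = 1.5X.
Total moles n_T = 1 + 0.5X.
y_i = n_i/n_T, p_i = y_i·P. K = p_M^3 / (p_D^2).
This yields a degree-3 equation in X; solving on (0,1), X = 0.485.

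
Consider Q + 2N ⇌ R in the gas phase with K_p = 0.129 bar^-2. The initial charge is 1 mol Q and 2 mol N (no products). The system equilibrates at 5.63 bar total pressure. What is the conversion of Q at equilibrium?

X = 0.504

Basis: 1 mol Q initially; let X = conversion of Q. Extent ξ = X.
Mole table: n_Q = 1 − X; n_N = 2 − 2X; n_R = X.
n_T = Σnᵢ = 3 − 2X.
With p_i = (n_i/n_T)P, K_p = p_R / (p_Q p_N^2).
This yields a degree-3 equation in X; solving on (0,1), X = 0.504.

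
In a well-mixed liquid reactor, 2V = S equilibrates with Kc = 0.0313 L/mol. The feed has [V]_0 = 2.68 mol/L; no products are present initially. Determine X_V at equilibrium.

Let X = conversion of V; extent ξ = 2.68X/2 mol/L.
Concentrations: [V] = 2.68 − 2.68X; [S] = 1.34X.
Kc = [S] / ([V]^2).
Solving Kc = 0.0313 for X ∈ (0,1): X = 0.128.

X = 0.128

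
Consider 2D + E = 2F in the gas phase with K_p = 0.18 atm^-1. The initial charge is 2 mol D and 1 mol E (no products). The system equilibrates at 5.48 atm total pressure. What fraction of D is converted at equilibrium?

Take 2 mol D as basis and let X be its fractional conversion, so ξ = X.
Mole table: n_D = 2 − 2X; n_E = 1 − X; n_F = 2X.
n_T = Σnᵢ = 3 − X.
y_i = n_i/n_T, p_i = y_i·P. K_p = p_F^2 / (p_D^2 p_E).
Equating to 0.18 atm^-1 and solving on 0 < X < 1: X = 0.332.

X = 0.332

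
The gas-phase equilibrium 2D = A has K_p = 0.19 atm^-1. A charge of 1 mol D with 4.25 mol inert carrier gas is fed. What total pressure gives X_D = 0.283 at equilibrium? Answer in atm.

Let X = conversion of D (basis 1 mol D); extent of reaction ξ = 0.5X.
Moles: n_D = 1 − X; n_A = 0.5X; n_I = 4.25 (inert).
Total moles n_T = 5.25 − 0.5X.
K_p = p_A / (p_D^2) with p_i = (n_i/n_T)·P.
At X = 0.283: the mole-fraction product g(X) = Π y_i^ν_i = 1.406. Since K_p = g(X)·P^{-1}, P = (g/K_p)^(1/1) = (1.406/0.19)^(1/1) = 7.4 atm.

P = 7.4 atm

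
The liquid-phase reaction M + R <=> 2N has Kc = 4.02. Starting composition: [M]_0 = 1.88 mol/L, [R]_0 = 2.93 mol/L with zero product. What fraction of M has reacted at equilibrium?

Let X = conversion of M; extent ξ = 1.88·X mol/L.
Concentrations: [M] = 1.88 − 1.88X; [R] = 2.93 − 1.88X; [N] = 3.76X.
Kc = [N]^2 / ([M] [R]).
Solving Kc = 4.02 for X ∈ (0,1): X = 0.610.

X = 0.610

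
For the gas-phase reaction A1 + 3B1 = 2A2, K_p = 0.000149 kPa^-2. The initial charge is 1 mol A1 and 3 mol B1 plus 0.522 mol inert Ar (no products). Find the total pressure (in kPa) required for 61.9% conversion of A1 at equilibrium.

P = 442 kPa

Let X = conversion of A1 (basis 1 mol A1); extent of reaction ξ = X.
Moles: n_A1 = 1 − X; n_B1 = 3 − 3X; n_A2 = 2X; n_I = 0.522 (inert).
Summing: n_T = 4.52 − 2X.
K_p = p_A2^2 / (p_A1 p_B1^3) with p_i = (n_i/n_T)·P.
At X = 0.619: the mole-fraction product g(X) = Π y_i^ν_i = 29.05. Since K_p = g(X)·P^{-2}, P = (g/K_p)^(1/2) = (29.05/0.000149)^(1/2) = 442 kPa.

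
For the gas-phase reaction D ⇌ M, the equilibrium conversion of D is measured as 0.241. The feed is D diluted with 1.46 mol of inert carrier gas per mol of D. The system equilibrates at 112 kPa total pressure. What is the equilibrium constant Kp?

Take 1 mol D as basis and let X be its fractional conversion, so ξ = X.
Moles: n_D = 1 − X; n_M = X; n_I = 1.46 (inert).
Since Δν = 0, n_T = 2.46 throughout.
At X = 0.241: n_D = 0.759, n_M = 0.241, n_T = 2.46.
p_i = (n_i/n_T)·P. Kp = p_M / (p_D) = 0.318.

Kp = 0.318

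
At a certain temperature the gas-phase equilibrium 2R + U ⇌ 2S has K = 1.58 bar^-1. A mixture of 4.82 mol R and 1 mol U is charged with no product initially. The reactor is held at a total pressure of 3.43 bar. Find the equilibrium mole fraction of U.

Take 1 mol U as basis and let X be its fractional conversion, so ξ = X.
Moles: n_R = 4.82 − 2X; n_U = 1 − X; n_S = 2X.
Total moles n_T = 5.82 − X.
With p_i = (n_i/n_T)P, K = p_S^2 / (p_R^2 p_U).
Setting this equal to 1.58 bar^-1 and taking the physical root (0 < X < 1) gives X = 0.784.
Then n_U = 0.216, n_T = 5.04, so y_U = 0.043.

y_U = 0.043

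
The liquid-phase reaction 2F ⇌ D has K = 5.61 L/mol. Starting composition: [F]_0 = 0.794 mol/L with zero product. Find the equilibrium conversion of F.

X = 0.716

Let X = conversion of F; extent ξ = 0.794X/2 mol/L.
Concentrations: [F] = 0.794 − 0.794X; [D] = 0.397X.
K = [D] / ([F]^2).
Equating to 5.61 L/mol: the physical root is X = 0.716.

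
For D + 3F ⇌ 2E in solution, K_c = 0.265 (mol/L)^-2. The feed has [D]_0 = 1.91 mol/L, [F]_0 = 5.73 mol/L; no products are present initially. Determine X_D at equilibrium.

X = 0.540

Let X = conversion of D; extent ξ = 1.91·X mol/L.
Concentrations: [D] = 1.91 − 1.91X; [F] = 5.73 − 5.73X; [E] = 3.82X.
K_c = [E]^2 / ([D] [F]^3).
Equating to 0.265 (mol/L)^-2: the physical root is X = 0.540.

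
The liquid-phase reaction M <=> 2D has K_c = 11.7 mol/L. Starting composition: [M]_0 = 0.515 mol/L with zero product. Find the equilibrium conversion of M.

X = 0.867

Let X = conversion of M; extent ξ = 0.515·X mol/L.
Concentrations: [M] = 0.515 − 0.515X; [D] = 1.03X.
K_c = [D]^2 / ([M]).
Setting equal to 11.7 and solving for X on (0,1) gives X = 0.867.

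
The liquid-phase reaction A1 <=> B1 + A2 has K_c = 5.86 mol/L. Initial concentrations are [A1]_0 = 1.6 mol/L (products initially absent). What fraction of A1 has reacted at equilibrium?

X = 0.818

Let X = conversion of A1; extent ξ = 1.6·X mol/L.
Concentrations: [A1] = 1.6 − 1.6X; [B1] = 1.6X; [A2] = 1.6X.
K_c = [B1] [A2] / ([A1]).
Equating to 5.86 mol/L: the physical root is X = 0.818.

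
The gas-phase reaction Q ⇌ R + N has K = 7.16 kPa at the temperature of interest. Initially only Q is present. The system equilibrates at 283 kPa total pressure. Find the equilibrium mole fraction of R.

y_R = 0.136

Let X = conversion of Q (basis 1 mol Q); extent of reaction ξ = X.
At extent ξ: n_Q = 1 − X; n_R = X; n_N = X.
Summing: n_T = 1 + X.
Mole fractions y_i = n_i/n_T; K = p_R p_N / (p_Q) with p_i = y_i·P.
Substituting and setting equal to 7.16 kPa gives a polynomial in X; the root in (0,1) is X = 0.157.
Then n_R = 0.157, n_T = 1.16, so y_R = 0.136.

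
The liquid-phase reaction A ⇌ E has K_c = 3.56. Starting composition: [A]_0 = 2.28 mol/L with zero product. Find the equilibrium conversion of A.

X = 0.781

Let X = conversion of A; extent ξ = 2.28·X mol/L.
Concentrations: [A] = 2.28 − 2.28X; [E] = 2.28X.
K_c = [E] / ([A]).
Solving K_c = 3.56 for X ∈ (0,1): X = 0.781.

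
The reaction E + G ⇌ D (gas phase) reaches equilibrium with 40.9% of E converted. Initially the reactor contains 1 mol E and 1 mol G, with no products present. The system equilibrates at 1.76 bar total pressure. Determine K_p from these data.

Take 1 mol E as basis and let X be its fractional conversion, so ξ = X.
At extent ξ: n_E = 1 − X; n_G = 1 − X; n_D = X.
Summing: n_T = 2 − X.
At X = 0.409: n_E = 0.591, n_G = 0.591, n_D = 0.409, n_T = 1.59.
p_i = (n_i/n_T)·P. K_p = p_D / (p_E p_G) = 1.06 bar^-1.

K_p = 1.06 bar^-1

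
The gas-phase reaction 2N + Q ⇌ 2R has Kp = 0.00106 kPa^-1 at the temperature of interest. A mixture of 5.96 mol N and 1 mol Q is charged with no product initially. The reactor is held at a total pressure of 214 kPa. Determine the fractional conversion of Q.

X = 0.380

Take 1 mol Q as basis and let X be its fractional conversion, so ξ = X.
Mole table: n_N = 5.96 − 2X; n_Q = 1 − X; n_R = 2X.
Total moles n_T = 6.96 − X.
y_i = n_i/n_T, p_i = y_i·P. Kp = p_R^2 / (p_N^2 p_Q).
Equating to 0.00106 kPa^-1 and solving on 0 < X < 1: X = 0.380.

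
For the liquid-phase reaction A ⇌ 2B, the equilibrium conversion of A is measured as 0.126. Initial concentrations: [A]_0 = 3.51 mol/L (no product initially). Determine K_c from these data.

Let X = conversion of A.
Concentrations: [A] = 3.51 − 3.51X; [B] = 7.02X.
At X = 0.126: [A] = 3.07, [B] = 0.885.
K_c = [B]^2 / ([A]) = 0.255 mol/L.

K_c = 0.255 mol/L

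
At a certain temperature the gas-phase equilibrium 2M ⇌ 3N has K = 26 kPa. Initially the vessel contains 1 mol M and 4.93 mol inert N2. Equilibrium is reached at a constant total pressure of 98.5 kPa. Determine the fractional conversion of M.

Take 1 mol M as basis and let X be its fractional conversion, so ξ = 0.5X.
Species balance: n_M = 1 − X; n_N = 1.5X; n_I = 4.93 (inert).
n_T = Σnᵢ = 5.93 + 0.5X.
Mole fractions y_i = n_i/n_T; K = p_N^3 / (p_M^2) with p_i = y_i·P.
Substituting and setting equal to 26 kPa gives a polynomial in X; the root in (0,1) is X = 0.497.

X = 0.497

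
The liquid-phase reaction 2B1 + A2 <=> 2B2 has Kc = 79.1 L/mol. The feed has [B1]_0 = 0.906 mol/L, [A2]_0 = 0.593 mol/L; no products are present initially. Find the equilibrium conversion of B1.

Let X = conversion of B1; extent ξ = 0.906X/2 mol/L.
Concentrations: [B1] = 0.906 − 0.906X; [A2] = 0.593 − 0.453X; [B2] = 0.906X.
Kc = [B2]^2 / ([B1]^2 [A2]).
Solving Kc = 79.1 for X ∈ (0,1): X = 0.809.

X = 0.809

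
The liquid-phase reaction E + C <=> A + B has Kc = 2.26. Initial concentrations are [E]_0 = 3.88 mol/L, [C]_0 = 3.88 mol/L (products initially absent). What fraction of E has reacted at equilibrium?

X = 0.601

Let X = conversion of E; extent ξ = 3.88·X mol/L.
Concentrations: [E] = 3.88 − 3.88X; [C] = 3.88 − 3.88X; [A] = 3.88X; [B] = 3.88X.
Kc = [A] [B] / ([E] [C]).
Solving Kc = 2.26 for X ∈ (0,1): X = 0.601.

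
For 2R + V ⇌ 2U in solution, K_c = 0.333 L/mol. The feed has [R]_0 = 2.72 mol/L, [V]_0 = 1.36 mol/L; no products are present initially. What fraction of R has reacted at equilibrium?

Let X = conversion of R; extent ξ = 2.72X/2 mol/L.
Concentrations: [R] = 2.72 − 2.72X; [V] = 1.36 − 1.36X; [U] = 2.72X.
K_c = [U]^2 / ([R]^2 [V]).
This equals 0.333 at X = 0.351 (the root in 0 < X < 1).

X = 0.351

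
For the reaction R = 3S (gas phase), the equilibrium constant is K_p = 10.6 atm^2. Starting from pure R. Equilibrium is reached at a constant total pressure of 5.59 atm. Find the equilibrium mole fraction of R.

y_R = 0.461

Basis: 1 mol R initially; let X = conversion of R. Extent ξ = X.
At extent ξ: n_R = 1 − X; n_S = 3X.
Total moles n_T = 1 + 2X.
Mole fractions y_i = n_i/n_T; K_p = p_S^3 / (p_R) with p_i = y_i·P.
This yields a degree-3 equation in X; solving on (0,1), X = 0.280.
Then n_R = 0.72, n_T = 1.56, so y_R = 0.461.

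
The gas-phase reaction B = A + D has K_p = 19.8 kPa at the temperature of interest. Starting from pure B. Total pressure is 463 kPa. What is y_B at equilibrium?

Take 1 mol B as basis and let X be its fractional conversion, so ξ = X.
Mole table: n_B = 1 − X; n_A = X; n_D = X.
Summing: n_T = 1 + X.
Mole fractions y_i = n_i/n_T; K_p = p_A p_D / (p_B) with p_i = y_i·P.
Substituting and setting equal to 19.8 kPa gives a polynomial in X; the root in (0,1) is X = 0.203.
Then n_B = 0.797, n_T = 1.2, so y_B = 0.663.

y_B = 0.663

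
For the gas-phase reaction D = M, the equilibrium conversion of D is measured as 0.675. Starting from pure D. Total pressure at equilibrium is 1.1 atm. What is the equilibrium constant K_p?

Take 1 mol D as basis and let X be its fractional conversion, so ξ = X.
Moles: n_D = 1 − X; n_M = X.
Total moles n_T = 1 (Δν = 0, constant).
At X = 0.675: n_D = 0.325, n_M = 0.675, n_T = 1.
p_i = (n_i/n_T)·P. K_p = p_M / (p_D) = 2.08.

K_p = 2.08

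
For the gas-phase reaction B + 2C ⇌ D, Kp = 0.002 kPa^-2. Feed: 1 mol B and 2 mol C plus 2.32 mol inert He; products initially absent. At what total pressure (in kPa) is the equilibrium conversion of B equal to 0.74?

Take 1 mol B as basis and let X be its fractional conversion, so ξ = X.
Species balance: n_B = 1 − X; n_C = 2 − 2X; n_D = X; n_I = 2.32 (inert).
Total moles n_T = 5.32 − 2X.
Kp = p_D / (p_B p_C^2) with p_i = (n_i/n_T)·P.
At X = 0.74: the mole-fraction product g(X) = Π y_i^ν_i = 155.2. Since Kp = g(X)·P^{-2}, P = (g/Kp)^(1/2) = (155.2/0.002)^(1/2) = 279 kPa.

P = 279 kPa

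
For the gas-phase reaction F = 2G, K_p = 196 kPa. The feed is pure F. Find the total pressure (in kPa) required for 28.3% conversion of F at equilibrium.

P = 563 kPa

Let X = conversion of F (basis 1 mol F); extent of reaction ξ = X.
Moles: n_F = 1 − X; n_G = 2X.
Summing: n_T = 1 + X.
K_p = p_G^2 / (p_F) with p_i = (n_i/n_T)·P.
At X = 0.283: the mole-fraction product g(X) = Π y_i^ν_i = 0.3482. Since K_p = g(X)·P^{1}, P = (K_p/g)^(1/1) = (196/0.3482)^(1/1) = 563 kPa.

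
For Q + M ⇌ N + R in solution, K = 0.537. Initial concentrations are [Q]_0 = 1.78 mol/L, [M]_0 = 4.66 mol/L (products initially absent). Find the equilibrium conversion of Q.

Let X = conversion of Q; extent ξ = 1.78·X mol/L.
Concentrations: [Q] = 1.78 − 1.78X; [M] = 4.66 − 1.78X; [N] = 1.78X; [R] = 1.78X.
K = [N] [R] / ([Q] [M]).
Solving K = 0.537 for X ∈ (0,1): X = 0.629.

X = 0.629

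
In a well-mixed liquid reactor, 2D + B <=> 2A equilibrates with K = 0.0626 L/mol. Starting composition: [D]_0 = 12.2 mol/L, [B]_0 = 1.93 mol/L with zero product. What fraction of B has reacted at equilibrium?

X = 0.581

Let X = conversion of B; extent ξ = 1.93·X mol/L.
Concentrations: [D] = 12.2 − 3.86X; [B] = 1.93 − 1.93X; [A] = 3.86X.
K = [A]^2 / ([D]^2 [B]).
Solving K = 0.0626 for X ∈ (0,1): X = 0.581.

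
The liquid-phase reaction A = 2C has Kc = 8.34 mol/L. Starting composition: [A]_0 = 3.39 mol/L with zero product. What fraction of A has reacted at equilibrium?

Let X = conversion of A; extent ξ = 3.39·X mol/L.
Concentrations: [A] = 3.39 − 3.39X; [C] = 6.78X.
Kc = [C]^2 / ([A]).
Equating to 8.34 mol/L: the physical root is X = 0.535.

X = 0.535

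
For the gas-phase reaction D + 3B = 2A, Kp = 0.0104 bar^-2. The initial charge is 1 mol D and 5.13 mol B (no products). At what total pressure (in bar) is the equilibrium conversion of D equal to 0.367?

P = 6.04 bar

Take 1 mol D as basis and let X be its fractional conversion, so ξ = X.
Species balance: n_D = 1 − X; n_B = 5.13 − 3X; n_A = 2X.
Summing: n_T = 6.13 − 2X.
Kp = p_A^2 / (p_D p_B^3) with p_i = (n_i/n_T)·P.
At X = 0.367: the mole-fraction product g(X) = Π y_i^ν_i = 0.3789. Since Kp = g(X)·P^{-2}, P = (g/Kp)^(1/2) = (0.3789/0.0104)^(1/2) = 6.04 bar.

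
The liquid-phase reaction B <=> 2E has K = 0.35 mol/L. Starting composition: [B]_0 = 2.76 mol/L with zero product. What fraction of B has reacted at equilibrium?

X = 0.163

Let X = conversion of B; extent ξ = 2.76·X mol/L.
Concentrations: [B] = 2.76 − 2.76X; [E] = 5.52X.
K = [E]^2 / ([B]).
Solving K = 0.35 for X ∈ (0,1): X = 0.163.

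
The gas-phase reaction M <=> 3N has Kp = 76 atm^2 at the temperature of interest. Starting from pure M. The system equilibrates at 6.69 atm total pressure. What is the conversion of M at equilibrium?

Take 1 mol M as basis and let X be its fractional conversion, so ξ = X.
At extent ξ: n_M = 1 − X; n_N = 3X.
Summing: n_T = 1 + 2X.
y_i = n_i/n_T, p_i = y_i·P. Kp = p_N^3 / (p_M).
This yields a degree-3 equation in X; solving on (0,1), X = 0.501.

X = 0.501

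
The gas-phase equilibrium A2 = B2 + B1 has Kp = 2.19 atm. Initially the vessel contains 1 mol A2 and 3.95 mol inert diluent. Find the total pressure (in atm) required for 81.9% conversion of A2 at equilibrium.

Take 1 mol A2 as basis and let X be its fractional conversion, so ξ = X.
Mole table: n_A2 = 1 − X; n_B2 = X; n_B1 = X; n_I = 3.95 (inert).
Total moles n_T = 4.95 + X.
Kp = p_B2 p_B1 / (p_A2) with p_i = (n_i/n_T)·P.
At X = 0.819: the mole-fraction product g(X) = Π y_i^ν_i = 0.6424. Since Kp = g(X)·P^{1}, P = (Kp/g)^(1/1) = (2.19/0.6424)^(1/1) = 3.41 atm.

P = 3.41 atm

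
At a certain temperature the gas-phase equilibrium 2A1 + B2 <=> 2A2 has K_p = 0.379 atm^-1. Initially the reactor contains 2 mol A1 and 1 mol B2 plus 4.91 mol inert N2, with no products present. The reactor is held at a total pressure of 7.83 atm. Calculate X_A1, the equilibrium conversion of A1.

X = 0.338

Let X = conversion of A1 (basis 2 mol A1); extent of reaction ξ = X.
Species balance: n_A1 = 2 − 2X; n_B2 = 1 − X; n_A2 = 2X; n_I = 4.91 (inert).
n_T = Σnᵢ = 7.91 − X.
With p_i = (n_i/n_T)P, K_p = p_A2^2 / (p_A1^2 p_B2).
Equating to 0.379 atm^-1 and solving on 0 < X < 1: X = 0.338.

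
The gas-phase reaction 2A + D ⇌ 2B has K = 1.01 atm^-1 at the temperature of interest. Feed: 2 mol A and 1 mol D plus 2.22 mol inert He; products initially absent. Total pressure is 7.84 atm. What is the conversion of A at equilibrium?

Basis: 2 mol A initially; let X = conversion of A. Extent ξ = X.
At extent ξ: n_A = 2 − 2X; n_D = 1 − X; n_B = 2X; n_I = 2.22 (inert).
Summing: n_T = 5.22 − X.
y_i = n_i/n_T, p_i = y_i·P. K = p_B^2 / (p_A^2 p_D).
This yields a degree-3 equation in X; solving on (0,1), X = 0.482.

X = 0.482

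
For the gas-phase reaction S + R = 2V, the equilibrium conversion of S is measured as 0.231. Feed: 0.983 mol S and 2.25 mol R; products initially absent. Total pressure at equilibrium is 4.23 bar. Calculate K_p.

K_p = 0.135

Take 0.983 mol S as basis and let X be its fractional conversion, so ξ = 0.983X.
Moles: n_S = 0.983 − 0.983X; n_R = 2.25 − 0.983X; n_V = 1.97X.
Since Δν = 0, n_T = 3.23 throughout.
At X = 0.231: n_S = 0.756, n_R = 2.02, n_V = 0.454, n_T = 3.23.
p_i = (n_i/n_T)·P. K_p = p_V^2 / (p_S p_R) = 0.135.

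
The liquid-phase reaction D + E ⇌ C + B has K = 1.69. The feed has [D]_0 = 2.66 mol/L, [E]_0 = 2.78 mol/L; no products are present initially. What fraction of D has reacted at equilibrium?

X = 0.578

Let X = conversion of D; extent ξ = 2.66·X mol/L.
Concentrations: [D] = 2.66 − 2.66X; [E] = 2.78 − 2.66X; [C] = 2.66X; [B] = 2.66X.
K = [C] [B] / ([D] [E]).
Equating to 1.69: the physical root is X = 0.578.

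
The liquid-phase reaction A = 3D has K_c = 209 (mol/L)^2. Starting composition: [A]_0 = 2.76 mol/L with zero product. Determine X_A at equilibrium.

X = 0.684

Let X = conversion of A; extent ξ = 2.76·X mol/L.
Concentrations: [A] = 2.76 − 2.76X; [D] = 8.28X.
K_c = [D]^3 / ([A]).
Setting equal to 209 and solving for X on (0,1) gives X = 0.684.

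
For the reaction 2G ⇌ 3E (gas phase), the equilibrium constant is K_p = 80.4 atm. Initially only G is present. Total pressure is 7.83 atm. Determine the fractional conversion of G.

Let X = conversion of G (basis 1 mol G); extent of reaction ξ = 0.5X.
At extent ξ: n_G = 1 − X; n_E = 1.5X.
Total moles n_T = 1 + 0.5X.
y_i = n_i/n_T, p_i = y_i·P. K_p = p_E^3 / (p_G^2).
This yields a degree-3 equation in X; solving on (0,1), X = 0.707.

X = 0.707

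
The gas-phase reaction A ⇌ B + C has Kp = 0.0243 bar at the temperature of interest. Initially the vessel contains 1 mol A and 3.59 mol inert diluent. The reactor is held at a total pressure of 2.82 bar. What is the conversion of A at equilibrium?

X = 0.183

Basis: 1 mol A initially; let X = conversion of A. Extent ξ = X.
Species balance: n_A = 1 − X; n_B = X; n_C = X; n_I = 3.59 (inert).
Summing: n_T = 4.59 + X.
y_i = n_i/n_T, p_i = y_i·P. Kp = p_B p_C / (p_A).
This yields a degree-2 equation in X; solving on (0,1), X = 0.183.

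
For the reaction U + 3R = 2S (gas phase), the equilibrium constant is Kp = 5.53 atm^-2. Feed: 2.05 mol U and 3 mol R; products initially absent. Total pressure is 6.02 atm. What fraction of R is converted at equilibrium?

X = 0.831

Basis: 3 mol R initially; let X = conversion of R. Extent ξ = X.
Species balance: n_U = 2.05 − X; n_R = 3 − 3X; n_S = 2X.
n_T = Σnᵢ = 5.05 − 2X.
With p_i = (n_i/n_T)P, Kp = p_S^2 / (p_U p_R^3).
Equating to 5.53 atm^-2 and solving on 0 < X < 1: X = 0.831.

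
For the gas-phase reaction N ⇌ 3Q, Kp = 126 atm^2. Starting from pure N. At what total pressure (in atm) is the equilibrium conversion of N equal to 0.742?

Let X = conversion of N (basis 1 mol N); extent of reaction ξ = X.
Mole table: n_N = 1 − X; n_Q = 3X.
Summing: n_T = 1 + 2X.
Kp = p_Q^3 / (p_N) with p_i = (n_i/n_T)·P.
At X = 0.742: the mole-fraction product g(X) = Π y_i^ν_i = 6.929. Since Kp = g(X)·P^{2}, P = (Kp/g)^(1/2) = (126/6.929)^(1/2) = 4.26 atm.

P = 4.26 atm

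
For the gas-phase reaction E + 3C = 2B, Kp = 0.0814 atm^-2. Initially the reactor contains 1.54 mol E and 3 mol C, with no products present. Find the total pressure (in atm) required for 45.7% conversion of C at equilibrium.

P = 5.37 atm

Let X = conversion of C (basis 3 mol C); extent of reaction ξ = X.
Species balance: n_E = 1.54 − X; n_C = 3 − 3X; n_B = 2X.
Summing: n_T = 4.54 − 2X.
Kp = p_B^2 / (p_E p_C^3) with p_i = (n_i/n_T)·P.
At X = 0.457: the mole-fraction product g(X) = Π y_i^ν_i = 2.346. Since Kp = g(X)·P^{-2}, P = (g/Kp)^(1/2) = (2.346/0.0814)^(1/2) = 5.37 atm.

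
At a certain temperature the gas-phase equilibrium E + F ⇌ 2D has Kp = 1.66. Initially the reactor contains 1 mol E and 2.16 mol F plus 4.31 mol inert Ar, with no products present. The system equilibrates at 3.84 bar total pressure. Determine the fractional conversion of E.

Take 1 mol E as basis and let X be its fractional conversion, so ξ = X.
At extent ξ: n_E = 1 − X; n_F = 2.16 − X; n_D = 2X; n_I = 4.31 (inert).
Since Δν = 0, n_T = 7.47 throughout.
Mole fractions y_i = n_i/n_T; Kp = p_D^2 / (p_E p_F) with p_i = y_i·P.
Setting this equal to 1.66 and taking the physical root (0 < X < 1) gives X = 0.549.

X = 0.549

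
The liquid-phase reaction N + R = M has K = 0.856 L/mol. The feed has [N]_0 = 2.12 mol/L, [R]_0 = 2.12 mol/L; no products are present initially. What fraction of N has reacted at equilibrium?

X = 0.484

Let X = conversion of N; extent ξ = 2.12·X mol/L.
Concentrations: [N] = 2.12 − 2.12X; [R] = 2.12 − 2.12X; [M] = 2.12X.
K = [M] / ([N] [R]).
This equals 0.856 at X = 0.484 (the root in 0 < X < 1).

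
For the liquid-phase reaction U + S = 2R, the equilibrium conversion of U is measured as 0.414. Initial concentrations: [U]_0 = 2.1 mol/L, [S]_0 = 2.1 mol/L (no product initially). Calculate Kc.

Let X = conversion of U.
Concentrations: [U] = 2.1 − 2.1X; [S] = 2.1 − 2.1X; [R] = 4.2X.
At X = 0.414: [U] = 1.23, [S] = 1.23, [R] = 1.74.
Kc = [R]^2 / ([U] [S]) = 2.

Kc = 2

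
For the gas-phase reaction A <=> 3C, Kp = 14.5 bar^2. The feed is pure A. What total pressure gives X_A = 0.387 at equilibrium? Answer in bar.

P = 4.23 bar

Basis: 1 mol A initially; let X = conversion of A. Extent ξ = X.
Moles: n_A = 1 − X; n_C = 3X.
n_T = Σnᵢ = 1 + 2X.
Kp = p_C^3 / (p_A) with p_i = (n_i/n_T)·P.
At X = 0.387: the mole-fraction product g(X) = Π y_i^ν_i = 0.8112. Since Kp = g(X)·P^{2}, P = (Kp/g)^(1/2) = (14.5/0.8112)^(1/2) = 4.23 bar.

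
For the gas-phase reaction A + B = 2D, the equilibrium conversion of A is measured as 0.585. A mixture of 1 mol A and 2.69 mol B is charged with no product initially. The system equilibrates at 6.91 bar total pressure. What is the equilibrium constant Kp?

Let X = conversion of A (basis 1 mol A); extent of reaction ξ = X.
Species balance: n_A = 1 − X; n_B = 2.69 − X; n_D = 2X.
n_T stays at 3.69 (no change in mole number).
At X = 0.585: n_A = 0.415, n_B = 2.1, n_D = 1.17, n_T = 3.69.
p_i = (n_i/n_T)·P. Kp = p_D^2 / (p_A p_B) = 1.57.

Kp = 1.57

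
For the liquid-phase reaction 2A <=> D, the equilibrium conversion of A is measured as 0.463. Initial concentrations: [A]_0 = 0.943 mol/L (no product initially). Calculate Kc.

Kc = 0.851 L/mol

Let X = conversion of A.
Concentrations: [A] = 0.943 − 0.943X; [D] = 0.471X.
At X = 0.463: [A] = 0.506, [D] = 0.218.
Kc = [D] / ([A]^2) = 0.851 L/mol.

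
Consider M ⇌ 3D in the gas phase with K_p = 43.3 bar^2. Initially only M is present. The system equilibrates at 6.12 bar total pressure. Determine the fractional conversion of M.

X = 0.439

Take 1 mol M as basis and let X be its fractional conversion, so ξ = X.
Moles: n_M = 1 − X; n_D = 3X.
Total moles n_T = 1 + 2X.
Mole fractions y_i = n_i/n_T; K_p = p_D^3 / (p_M) with p_i = y_i·P.
Equating to 43.3 bar^2 and solving on 0 < X < 1: X = 0.439.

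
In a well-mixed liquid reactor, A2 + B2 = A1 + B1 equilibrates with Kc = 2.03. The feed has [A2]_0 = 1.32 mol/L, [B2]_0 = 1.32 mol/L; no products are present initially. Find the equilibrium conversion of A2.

X = 0.588

Let X = conversion of A2; extent ξ = 1.32·X mol/L.
Concentrations: [A2] = 1.32 − 1.32X; [B2] = 1.32 − 1.32X; [A1] = 1.32X; [B1] = 1.32X.
Kc = [A1] [B1] / ([A2] [B2]).
Setting equal to 2.03 and solving for X on (0,1) gives X = 0.588.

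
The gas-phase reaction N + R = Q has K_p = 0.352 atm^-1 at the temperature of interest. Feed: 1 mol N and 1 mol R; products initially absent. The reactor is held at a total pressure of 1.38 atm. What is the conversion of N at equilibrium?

X = 0.180

Basis: 1 mol N initially; let X = conversion of N. Extent ξ = X.
At extent ξ: n_N = 1 − X; n_R = 1 − X; n_Q = X.
n_T = Σnᵢ = 2 − X.
y_i = n_i/n_T, p_i = y_i·P. K_p = p_Q / (p_N p_R).
Equating to 0.352 atm^-1 and solving on 0 < X < 1: X = 0.180.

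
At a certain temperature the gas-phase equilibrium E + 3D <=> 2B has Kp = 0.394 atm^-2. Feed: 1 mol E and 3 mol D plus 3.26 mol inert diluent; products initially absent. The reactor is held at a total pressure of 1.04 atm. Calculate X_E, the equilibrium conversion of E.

X = 0.169

Basis: 1 mol E initially; let X = conversion of E. Extent ξ = X.
At extent ξ: n_E = 1 − X; n_D = 3 − 3X; n_B = 2X; n_I = 3.26 (inert).
Total moles n_T = 7.26 − 2X.
With p_i = (n_i/n_T)P, Kp = p_B^2 / (p_E p_D^3).
Substituting and setting equal to 0.394 atm^-2 gives a polynomial in X; the root in (0,1) is X = 0.169.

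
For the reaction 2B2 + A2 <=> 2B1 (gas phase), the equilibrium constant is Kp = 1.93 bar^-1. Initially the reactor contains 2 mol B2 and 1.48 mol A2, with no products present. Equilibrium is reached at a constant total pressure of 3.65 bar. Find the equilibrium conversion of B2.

X = 0.595

Take 2 mol B2 as basis and let X be its fractional conversion, so ξ = X.
Moles: n_B2 = 2 − 2X; n_A2 = 1.48 − X; n_B1 = 2X.
n_T = Σnᵢ = 3.48 − X.
With p_i = (n_i/n_T)P, Kp = p_B1^2 / (p_B2^2 p_A2).
Equating to 1.93 bar^-1 and solving on 0 < X < 1: X = 0.595.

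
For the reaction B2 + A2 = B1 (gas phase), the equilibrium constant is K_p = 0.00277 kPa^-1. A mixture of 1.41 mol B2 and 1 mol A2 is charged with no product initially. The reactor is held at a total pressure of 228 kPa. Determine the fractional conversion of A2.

Basis: 1 mol A2 initially; let X = conversion of A2. Extent ξ = X.
At extent ξ: n_B2 = 1.41 − X; n_A2 = 1 − X; n_B1 = X.
Total moles n_T = 2.41 − X.
Mole fractions y_i = n_i/n_T; K_p = p_B1 / (p_B2 p_A2) with p_i = y_i·P.
This yields a degree-2 equation in X; solving on (0,1), X = 0.253.

X = 0.253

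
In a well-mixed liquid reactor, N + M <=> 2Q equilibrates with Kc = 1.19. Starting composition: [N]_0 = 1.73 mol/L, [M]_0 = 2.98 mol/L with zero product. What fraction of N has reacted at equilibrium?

X = 0.454

Let X = conversion of N; extent ξ = 1.73·X mol/L.
Concentrations: [N] = 1.73 − 1.73X; [M] = 2.98 − 1.73X; [Q] = 3.46X.
Kc = [Q]^2 / ([N] [M]).
Setting equal to 1.19 and solving for X on (0,1) gives X = 0.454.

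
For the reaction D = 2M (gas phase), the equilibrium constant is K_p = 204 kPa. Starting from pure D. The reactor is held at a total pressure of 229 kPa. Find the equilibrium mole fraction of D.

Take 1 mol D as basis and let X be its fractional conversion, so ξ = X.
Species balance: n_D = 1 − X; n_M = 2X.
Summing: n_T = 1 + X.
y_i = n_i/n_T, p_i = y_i·P. K_p = p_M^2 / (p_D).
This yields a degree-2 equation in X; solving on (0,1), X = 0.427.
Then n_D = 0.573, n_T = 1.43, so y_D = 0.402.

y_D = 0.402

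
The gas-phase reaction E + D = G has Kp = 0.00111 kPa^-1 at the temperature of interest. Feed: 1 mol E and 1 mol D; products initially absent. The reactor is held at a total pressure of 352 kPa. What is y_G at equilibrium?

y_G = 0.082

Basis: 1 mol E initially; let X = conversion of E. Extent ξ = X.
Species balance: n_E = 1 − X; n_D = 1 − X; n_G = X.
Summing: n_T = 2 − X.
With p_i = (n_i/n_T)P, Kp = p_G / (p_E p_D).
Equating to 0.00111 kPa^-1 and solving on 0 < X < 1: X = 0.152.
Then n_G = 0.152, n_T = 1.85, so y_G = 0.082.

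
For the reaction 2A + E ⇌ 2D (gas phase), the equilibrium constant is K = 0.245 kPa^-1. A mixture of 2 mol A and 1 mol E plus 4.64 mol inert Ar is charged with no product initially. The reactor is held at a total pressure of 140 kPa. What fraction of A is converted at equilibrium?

X = 0.586

Let X = conversion of A (basis 2 mol A); extent of reaction ξ = X.
Mole table: n_A = 2 − 2X; n_E = 1 − X; n_D = 2X; n_I = 4.64 (inert).
Summing: n_T = 7.64 − X.
With p_i = (n_i/n_T)P, K = p_D^2 / (p_A^2 p_E).
This yields a degree-3 equation in X; solving on (0,1), X = 0.586.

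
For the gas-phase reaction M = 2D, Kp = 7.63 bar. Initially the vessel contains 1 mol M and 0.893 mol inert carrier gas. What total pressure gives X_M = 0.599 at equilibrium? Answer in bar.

Let X = conversion of M (basis 1 mol M); extent of reaction ξ = X.
Mole table: n_M = 1 − X; n_D = 2X; n_I = 0.893 (inert).
n_T = Σnᵢ = 1.89 + X.
Kp = p_D^2 / (p_M) with p_i = (n_i/n_T)·P.
At X = 0.599: the mole-fraction product g(X) = Π y_i^ν_i = 1.436. Since Kp = g(X)·P^{1}, P = (Kp/g)^(1/1) = (7.63/1.436)^(1/1) = 5.31 bar.

P = 5.31 bar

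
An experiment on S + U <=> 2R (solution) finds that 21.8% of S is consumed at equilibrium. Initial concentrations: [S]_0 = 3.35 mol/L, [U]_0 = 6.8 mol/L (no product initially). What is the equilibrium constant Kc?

Kc = 0.134

Let X = conversion of S.
Concentrations: [S] = 3.35 − 3.35X; [U] = 6.8 − 3.35X; [R] = 6.7X.
At X = 0.218: [S] = 2.62, [U] = 6.07, [R] = 1.46.
Kc = [R]^2 / ([S] [U]) = 0.134.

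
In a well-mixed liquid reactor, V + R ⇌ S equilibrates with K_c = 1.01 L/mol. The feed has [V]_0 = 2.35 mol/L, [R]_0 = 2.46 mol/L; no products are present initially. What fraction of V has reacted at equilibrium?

X = 0.544

Let X = conversion of V; extent ξ = 2.35·X mol/L.
Concentrations: [V] = 2.35 − 2.35X; [R] = 2.46 − 2.35X; [S] = 2.35X.
K_c = [S] / ([V] [R]).
Solving K_c = 1.01 for X ∈ (0,1): X = 0.544.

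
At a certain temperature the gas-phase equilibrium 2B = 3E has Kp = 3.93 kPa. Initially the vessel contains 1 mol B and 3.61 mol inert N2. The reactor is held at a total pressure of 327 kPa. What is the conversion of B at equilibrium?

X = 0.217

Let X = conversion of B (basis 1 mol B); extent of reaction ξ = 0.5X.
Species balance: n_B = 1 − X; n_E = 1.5X; n_I = 3.61 (inert).
Summing: n_T = 4.61 + 0.5X.
Mole fractions y_i = n_i/n_T; Kp = p_E^3 / (p_B^2) with p_i = y_i·P.
Substituting and setting equal to 3.93 kPa gives a polynomial in X; the root in (0,1) is X = 0.217.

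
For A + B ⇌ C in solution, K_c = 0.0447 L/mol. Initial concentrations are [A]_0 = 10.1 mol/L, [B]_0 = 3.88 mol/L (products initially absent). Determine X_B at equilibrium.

X = 0.287

Let X = conversion of B; extent ξ = 3.88·X mol/L.
Concentrations: [A] = 10.1 − 3.88X; [B] = 3.88 − 3.88X; [C] = 3.88X.
K_c = [C] / ([A] [B]).
Equating to 0.0447 L/mol: the physical root is X = 0.287.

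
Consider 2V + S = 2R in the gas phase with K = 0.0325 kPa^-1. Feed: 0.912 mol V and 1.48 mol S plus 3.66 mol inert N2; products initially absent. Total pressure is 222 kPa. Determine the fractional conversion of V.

Let X = conversion of V (basis 0.912 mol V); extent of reaction ξ = 0.456X.
At extent ξ: n_V = 0.912 − 0.912X; n_S = 1.48 − 0.456X; n_R = 0.912X; n_I = 3.66 (inert).
Total moles n_T = 6.05 − 0.456X.
Mole fractions y_i = n_i/n_T; K = p_R^2 / (p_V^2 p_S) with p_i = y_i·P.
This yields a degree-3 equation in X; solving on (0,1), X = 0.553.

X = 0.553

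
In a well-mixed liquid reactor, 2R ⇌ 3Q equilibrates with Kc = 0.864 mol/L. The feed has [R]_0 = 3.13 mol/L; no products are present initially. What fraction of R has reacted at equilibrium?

X = 0.332

Let X = conversion of R; extent ξ = 3.13X/2 mol/L.
Concentrations: [R] = 3.13 − 3.13X; [Q] = 4.7X.
Kc = [Q]^3 / ([R]^2).
Solving Kc = 0.864 for X ∈ (0,1): X = 0.332.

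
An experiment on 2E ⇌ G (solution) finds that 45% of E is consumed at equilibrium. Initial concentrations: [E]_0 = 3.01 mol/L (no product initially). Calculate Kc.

Kc = 0.247 L/mol

Let X = conversion of E.
Concentrations: [E] = 3.01 − 3.01X; [G] = 1.5X.
At X = 0.45: [E] = 1.66, [G] = 0.677.
Kc = [G] / ([E]^2) = 0.247 L/mol.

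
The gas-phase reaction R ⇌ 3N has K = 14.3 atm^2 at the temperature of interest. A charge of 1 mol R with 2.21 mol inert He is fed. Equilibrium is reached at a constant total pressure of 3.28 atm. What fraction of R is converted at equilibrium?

X = 0.687

Let X = conversion of R (basis 1 mol R); extent of reaction ξ = X.
At extent ξ: n_R = 1 − X; n_N = 3X; n_I = 2.21 (inert).
Total moles n_T = 3.21 + 2X.
Mole fractions y_i = n_i/n_T; K = p_N^3 / (p_R) with p_i = y_i·P.
This yields a degree-3 equation in X; solving on (0,1), X = 0.687.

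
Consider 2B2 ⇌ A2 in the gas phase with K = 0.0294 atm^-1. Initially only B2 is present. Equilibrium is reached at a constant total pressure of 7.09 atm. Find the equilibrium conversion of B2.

X = 0.262

Take 1 mol B2 as basis and let X be its fractional conversion, so ξ = 0.5X.
Species balance: n_B2 = 1 − X; n_A2 = 0.5X.
Total moles n_T = 1 − 0.5X.
y_i = n_i/n_T, p_i = y_i·P. K = p_A2 / (p_B2^2).
Equating to 0.0294 atm^-1 and solving on 0 < X < 1: X = 0.262.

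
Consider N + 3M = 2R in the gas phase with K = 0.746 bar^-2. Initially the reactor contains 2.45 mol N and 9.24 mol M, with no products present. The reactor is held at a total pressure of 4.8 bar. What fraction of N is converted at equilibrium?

X = 0.707

Basis: 2.45 mol N initially; let X = conversion of N. Extent ξ = 2.45X.
Moles: n_N = 2.45 − 2.45X; n_M = 9.24 − 7.35X; n_R = 4.9X.
n_T = Σnᵢ = 11.7 − 4.9X.
y_i = n_i/n_T, p_i = y_i·P. K = p_R^2 / (p_N p_M^3).
This yields a degree-4 equation in X; solving on (0,1), X = 0.707.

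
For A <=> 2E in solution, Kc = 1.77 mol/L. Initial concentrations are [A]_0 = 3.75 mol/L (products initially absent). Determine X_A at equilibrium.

Let X = conversion of A; extent ξ = 3.75·X mol/L.
Concentrations: [A] = 3.75 − 3.75X; [E] = 7.5X.
Kc = [E]^2 / ([A]).
Solving Kc = 1.77 for X ∈ (0,1): X = 0.290.

X = 0.290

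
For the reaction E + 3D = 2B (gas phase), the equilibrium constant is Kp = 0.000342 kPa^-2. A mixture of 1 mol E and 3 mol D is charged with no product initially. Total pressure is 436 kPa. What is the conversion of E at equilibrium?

Basis: 1 mol E initially; let X = conversion of E. Extent ξ = X.
Moles: n_E = 1 − X; n_D = 3 − 3X; n_B = 2X.
n_T = Σnᵢ = 4 − 2X.
Mole fractions y_i = n_i/n_T; Kp = p_B^2 / (p_E p_D^3) with p_i = y_i·P.
Substituting and setting equal to 0.000342 kPa^-2 gives a polynomial in X; the root in (0,1) is X = 0.705.

X = 0.705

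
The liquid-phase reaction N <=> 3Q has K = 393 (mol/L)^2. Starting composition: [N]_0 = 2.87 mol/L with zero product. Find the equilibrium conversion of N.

X = 0.756

Let X = conversion of N; extent ξ = 2.87·X mol/L.
Concentrations: [N] = 2.87 − 2.87X; [Q] = 8.61X.
K = [Q]^3 / ([N]).
Equating to 393 (mol/L)^2: the physical root is X = 0.756.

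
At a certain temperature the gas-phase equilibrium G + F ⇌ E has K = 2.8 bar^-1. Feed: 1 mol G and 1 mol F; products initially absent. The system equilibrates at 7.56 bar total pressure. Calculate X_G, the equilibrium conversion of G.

X = 0.788

Let X = conversion of G (basis 1 mol G); extent of reaction ξ = X.
Moles: n_G = 1 − X; n_F = 1 − X; n_E = X.
Total moles n_T = 2 − X.
y_i = n_i/n_T, p_i = y_i·P. K = p_E / (p_G p_F).
Setting this equal to 2.8 bar^-1 and taking the physical root (0 < X < 1) gives X = 0.788.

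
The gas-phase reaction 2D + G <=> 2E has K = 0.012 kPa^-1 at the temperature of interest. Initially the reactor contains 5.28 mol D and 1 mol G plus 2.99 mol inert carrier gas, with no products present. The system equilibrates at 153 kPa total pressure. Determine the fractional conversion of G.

X = 0.597

Basis: 1 mol G initially; let X = conversion of G. Extent ξ = X.
At extent ξ: n_D = 5.28 − 2X; n_G = 1 − X; n_E = 2X; n_I = 2.99 (inert).
Total moles n_T = 9.27 − X.
Mole fractions y_i = n_i/n_T; K = p_E^2 / (p_D^2 p_G) with p_i = y_i·P.
Setting this equal to 0.012 kPa^-1 and taking the physical root (0 < X < 1) gives X = 0.597.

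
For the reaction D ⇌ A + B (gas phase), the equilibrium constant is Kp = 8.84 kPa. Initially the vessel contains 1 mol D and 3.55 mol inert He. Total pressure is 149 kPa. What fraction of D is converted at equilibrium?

X = 0.415

Basis: 1 mol D initially; let X = conversion of D. Extent ξ = X.
Mole table: n_D = 1 − X; n_A = X; n_B = X; n_I = 3.55 (inert).
Total moles n_T = 4.55 + X.
Mole fractions y_i = n_i/n_T; Kp = p_A p_B / (p_D) with p_i = y_i·P.
This yields a degree-2 equation in X; solving on (0,1), X = 0.415.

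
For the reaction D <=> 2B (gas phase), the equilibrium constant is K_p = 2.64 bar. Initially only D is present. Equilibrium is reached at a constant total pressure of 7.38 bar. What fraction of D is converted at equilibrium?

X = 0.287

Let X = conversion of D (basis 1 mol D); extent of reaction ξ = X.
Moles: n_D = 1 − X; n_B = 2X.
Total moles n_T = 1 + X.
With p_i = (n_i/n_T)P, K_p = p_B^2 / (p_D).
This yields a degree-2 equation in X; solving on (0,1), X = 0.287.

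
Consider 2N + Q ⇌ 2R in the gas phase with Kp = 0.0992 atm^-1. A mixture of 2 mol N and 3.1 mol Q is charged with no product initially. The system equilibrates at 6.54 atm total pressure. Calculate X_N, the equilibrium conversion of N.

X = 0.379

Let X = conversion of N (basis 2 mol N); extent of reaction ξ = X.
Moles: n_N = 2 − 2X; n_Q = 3.1 − X; n_R = 2X.
Summing: n_T = 5.1 − X.
Mole fractions y_i = n_i/n_T; Kp = p_R^2 / (p_N^2 p_Q) with p_i = y_i·P.
Substituting and setting equal to 0.0992 atm^-1 gives a polynomial in X; the root in (0,1) is X = 0.379.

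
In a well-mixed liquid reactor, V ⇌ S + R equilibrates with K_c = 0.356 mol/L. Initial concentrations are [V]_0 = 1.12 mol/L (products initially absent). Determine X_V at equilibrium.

Let X = conversion of V; extent ξ = 1.12·X mol/L.
Concentrations: [V] = 1.12 − 1.12X; [S] = 1.12X; [R] = 1.12X.
K_c = [S] [R] / ([V]).
This equals 0.356 at X = 0.427 (the root in 0 < X < 1).

X = 0.427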